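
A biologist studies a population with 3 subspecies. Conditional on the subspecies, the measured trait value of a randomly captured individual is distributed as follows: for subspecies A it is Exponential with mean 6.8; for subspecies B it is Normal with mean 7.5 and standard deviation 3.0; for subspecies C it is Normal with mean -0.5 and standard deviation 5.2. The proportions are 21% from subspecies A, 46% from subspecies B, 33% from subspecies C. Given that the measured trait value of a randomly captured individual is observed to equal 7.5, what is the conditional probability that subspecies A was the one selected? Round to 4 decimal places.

Likelihoods f(7.5 | ·): A: 0.0488079; B: 0.132981; C: 0.0234936.
Posterior ∝ prior × likelihood. Numerator for A: 0.21·0.0488079 = 0.0102497.
Normalizing constant: 0.21·0.0488079 + 0.46·0.132981 + 0.33·0.0234936 = 0.0791737.
P(A | observation) = 0.0102497 / 0.0791737 = 0.129458.

0.1295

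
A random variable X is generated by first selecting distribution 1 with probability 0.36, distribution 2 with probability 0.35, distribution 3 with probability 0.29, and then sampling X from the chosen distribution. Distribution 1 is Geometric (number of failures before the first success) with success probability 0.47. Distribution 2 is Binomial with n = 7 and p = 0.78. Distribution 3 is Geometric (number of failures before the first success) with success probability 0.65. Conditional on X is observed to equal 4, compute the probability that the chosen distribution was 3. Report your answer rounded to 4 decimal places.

0.0439

Likelihoods P(X=4 | ·): 1: 0.0370853; 2: 0.137948; 3: 0.00975406.
Posterior ∝ prior × likelihood. Numerator for 3: 0.29·0.00975406 = 0.00282868.
Normalizing constant: 0.36·0.0370853 + 0.35·0.137948 + 0.29·0.00975406 = 0.0644611.
P(3 | observation) = 0.00282868 / 0.0644611 = 0.043882.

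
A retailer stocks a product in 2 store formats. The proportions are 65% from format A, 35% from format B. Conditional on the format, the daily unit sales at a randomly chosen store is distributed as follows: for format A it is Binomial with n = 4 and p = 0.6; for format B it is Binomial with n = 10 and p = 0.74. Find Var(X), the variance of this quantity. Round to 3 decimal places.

Per component, A: μ=2.4, E[X²]=6.72; B: μ=7.4, E[X²]=56.684.
E[X] = 0.65·2.4 + 0.35·7.4 = 4.15.
E[X²] = 0.65·6.72 + 0.35·56.684 = 24.2074.
Var(X) = E[X²] − (E[X])² = 24.2074 − 17.2225 = 6.9849.

6.985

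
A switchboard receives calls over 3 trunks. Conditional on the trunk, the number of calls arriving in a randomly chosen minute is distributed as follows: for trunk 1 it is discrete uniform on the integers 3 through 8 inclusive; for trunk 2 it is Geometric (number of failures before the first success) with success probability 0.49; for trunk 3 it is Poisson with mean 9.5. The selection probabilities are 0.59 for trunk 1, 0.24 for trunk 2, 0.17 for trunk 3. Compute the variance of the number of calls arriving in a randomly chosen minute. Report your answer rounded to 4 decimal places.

11.1856

Per component, 1: μ=5.5, E[X²]=33.1667; 2: μ=1.04082, E[X²]=3.20741; 3: μ=9.5, E[X²]=99.75.
E[X] = 0.59·5.5 + 0.24·1.04082 + 0.17·9.5 = 5.1098.
E[X²] = 0.59·33.1667 + 0.24·3.20741 + 0.17·99.75 = 37.2956.
Var(X) = E[X²] − (E[X])² = 37.2956 − 26.11 = 11.1856.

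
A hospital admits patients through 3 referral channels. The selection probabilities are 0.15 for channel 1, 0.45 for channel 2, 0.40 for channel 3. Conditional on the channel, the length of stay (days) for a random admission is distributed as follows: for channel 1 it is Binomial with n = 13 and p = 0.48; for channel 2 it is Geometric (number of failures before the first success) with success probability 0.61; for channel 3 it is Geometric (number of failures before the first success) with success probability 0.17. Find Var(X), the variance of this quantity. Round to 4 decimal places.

17.9147

Per component, 1: μ=6.24, E[X²]=42.1824; 2: μ=0.639344, E[X²]=1.45687; 3: μ=4.88235, E[X²]=52.5571.
E[X] = 0.15·6.24 + 0.45·0.639344 + 0.4·4.88235 = 3.17665.
E[X²] = 0.15·42.1824 + 0.45·1.45687 + 0.4·52.5571 = 28.0058.
Var(X) = E[X²] − (E[X])² = 28.0058 − 10.0911 = 17.9147.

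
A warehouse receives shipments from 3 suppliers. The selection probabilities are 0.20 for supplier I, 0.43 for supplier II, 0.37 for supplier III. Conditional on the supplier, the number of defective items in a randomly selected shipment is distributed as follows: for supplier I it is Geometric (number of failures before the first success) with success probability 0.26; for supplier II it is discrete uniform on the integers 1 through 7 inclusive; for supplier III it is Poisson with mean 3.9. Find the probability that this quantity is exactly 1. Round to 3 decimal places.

0.129

Conditional on each supplier, P(X = 1): I: 0.1924; II: 0.142857; III: 0.0789435.
By total probability, P(X = 1) = 0.2·0.1924 + 0.43·0.142857 + 0.37·0.0789435 = 0.129118.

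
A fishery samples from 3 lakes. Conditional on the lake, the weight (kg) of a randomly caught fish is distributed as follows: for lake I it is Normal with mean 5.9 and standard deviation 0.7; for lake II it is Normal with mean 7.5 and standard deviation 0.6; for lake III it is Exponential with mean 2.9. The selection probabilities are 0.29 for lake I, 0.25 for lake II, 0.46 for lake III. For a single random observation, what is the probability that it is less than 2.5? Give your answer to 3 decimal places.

Conditional on each lake, P(X < 2.5): I: 5.95458e-07; II: 5.55112e-17; III: 0.577713.
By total probability, P(X < 2.5) = 0.29·5.95458e-07 + 0.25·5.55112e-17 + 0.46·0.577713 = 0.265748.

0.266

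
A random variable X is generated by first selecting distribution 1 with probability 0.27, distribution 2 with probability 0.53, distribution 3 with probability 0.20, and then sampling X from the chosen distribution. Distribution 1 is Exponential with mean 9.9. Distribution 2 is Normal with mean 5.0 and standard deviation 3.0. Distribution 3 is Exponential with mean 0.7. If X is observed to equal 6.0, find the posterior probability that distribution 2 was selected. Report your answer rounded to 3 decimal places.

0.817

Likelihoods f(6.0 | ·): 1: 0.0551006; 2: 0.125794; 3: 0.000270631.
Posterior ∝ prior × likelihood. Numerator for 2: 0.53·0.125794 = 0.066671.
Normalizing constant: 0.27·0.0551006 + 0.53·0.125794 + 0.2·0.000270631 = 0.0816023.
P(2 | observation) = 0.066671 / 0.0816023 = 0.817024.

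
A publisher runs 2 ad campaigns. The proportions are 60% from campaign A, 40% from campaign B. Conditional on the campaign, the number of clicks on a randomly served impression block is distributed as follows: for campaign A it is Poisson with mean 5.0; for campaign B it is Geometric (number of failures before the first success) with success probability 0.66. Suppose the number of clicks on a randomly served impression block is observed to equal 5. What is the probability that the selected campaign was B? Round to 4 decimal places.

0.0113

Likelihoods P(X=5 | ·): A: 0.175467; B: 0.00299874.
Posterior ∝ prior × likelihood. Numerator for B: 0.4·0.00299874 = 0.0011995.
Normalizing constant: 0.6·0.175467 + 0.4·0.00299874 = 0.10648.
P(B | observation) = 0.0011995 / 0.10648 = 0.011265.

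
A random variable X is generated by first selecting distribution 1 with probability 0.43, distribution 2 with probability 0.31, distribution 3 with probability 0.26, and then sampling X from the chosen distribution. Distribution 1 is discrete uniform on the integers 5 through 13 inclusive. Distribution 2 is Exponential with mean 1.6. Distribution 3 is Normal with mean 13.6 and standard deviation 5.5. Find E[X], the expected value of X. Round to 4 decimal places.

Component means — 1: 9; 2: 1.6; 3: 13.6.
E[X] = 0.43·9 + 0.31·1.6 + 0.26·13.6 = 7.902.

7.9020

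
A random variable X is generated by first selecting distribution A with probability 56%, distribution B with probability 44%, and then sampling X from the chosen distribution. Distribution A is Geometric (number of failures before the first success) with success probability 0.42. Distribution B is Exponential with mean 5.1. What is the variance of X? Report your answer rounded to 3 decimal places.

Per component, A: μ=1.38095, E[X²]=5.19501; B: μ=5.1, E[X²]=52.02.
E[X] = 0.56·1.38095 + 0.44·5.1 = 3.01733.
E[X²] = 0.56·5.19501 + 0.44·52.02 = 25.798.
Var(X) = E[X²] − (E[X])² = 25.798 − 9.1043 = 16.6937.

16.694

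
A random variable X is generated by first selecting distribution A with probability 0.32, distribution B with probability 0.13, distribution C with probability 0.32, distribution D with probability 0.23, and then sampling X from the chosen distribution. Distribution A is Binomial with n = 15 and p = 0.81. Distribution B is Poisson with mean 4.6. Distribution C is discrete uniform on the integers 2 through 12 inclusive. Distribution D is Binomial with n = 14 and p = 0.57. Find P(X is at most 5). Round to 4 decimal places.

Conditional on each component, P(X ≤ 5): A: 7.16072e-05; B: 0.68576; C: 0.363636; D: 0.0909679.
By total probability, P(X ≤ 5) = 0.32·7.16072e-05 + 0.13·0.68576 + 0.32·0.363636 + 0.23·0.0909679 = 0.226458.

0.2265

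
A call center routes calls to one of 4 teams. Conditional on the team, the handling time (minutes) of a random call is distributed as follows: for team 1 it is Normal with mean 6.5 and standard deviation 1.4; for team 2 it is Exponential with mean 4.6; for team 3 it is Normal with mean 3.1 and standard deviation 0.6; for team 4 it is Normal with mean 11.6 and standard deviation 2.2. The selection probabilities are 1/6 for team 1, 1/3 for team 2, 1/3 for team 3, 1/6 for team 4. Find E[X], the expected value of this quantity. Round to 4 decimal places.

Component means — 1: 6.5; 2: 4.6; 3: 3.1; 4: 11.6.
E[X] = 0.166667·6.5 + 0.333333·4.6 + 0.333333·3.1 + 0.166667·11.6 = 5.58333.

5.5833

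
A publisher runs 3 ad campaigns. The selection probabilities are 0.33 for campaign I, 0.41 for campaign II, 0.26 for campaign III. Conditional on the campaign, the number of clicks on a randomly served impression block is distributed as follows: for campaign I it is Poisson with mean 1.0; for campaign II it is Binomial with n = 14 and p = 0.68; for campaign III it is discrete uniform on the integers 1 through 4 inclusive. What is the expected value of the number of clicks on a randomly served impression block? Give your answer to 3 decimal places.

4.883

Component means — I: 1; II: 9.52; III: 2.5.
E[X] = 0.33·1 + 0.41·9.52 + 0.26·2.5 = 4.8832.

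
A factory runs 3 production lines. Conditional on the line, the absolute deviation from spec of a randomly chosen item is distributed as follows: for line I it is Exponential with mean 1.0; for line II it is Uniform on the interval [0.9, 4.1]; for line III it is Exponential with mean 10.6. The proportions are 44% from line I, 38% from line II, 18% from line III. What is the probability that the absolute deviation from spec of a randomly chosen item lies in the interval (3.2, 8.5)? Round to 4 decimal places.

Conditional on each line, P(3.2 < X < 8.5): I: 0.0405587; II: 0.28125; III: 0.29094.
By total probability, P(3.2 < X < 8.5) = 0.44·0.0405587 + 0.38·0.28125 + 0.18·0.29094 = 0.17709.

0.1771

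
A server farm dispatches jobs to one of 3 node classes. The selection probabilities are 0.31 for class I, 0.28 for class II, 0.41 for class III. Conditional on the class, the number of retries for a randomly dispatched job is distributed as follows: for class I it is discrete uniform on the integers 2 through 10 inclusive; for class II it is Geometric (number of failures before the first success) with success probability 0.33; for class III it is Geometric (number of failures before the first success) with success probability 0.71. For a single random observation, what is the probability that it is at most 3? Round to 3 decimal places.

0.700

Conditional on each class, P(X ≤ 3): I: 0.222222; II: 0.798489; III: 0.992927.
By total probability, P(X ≤ 3) = 0.31·0.222222 + 0.28·0.798489 + 0.41·0.992927 = 0.699566.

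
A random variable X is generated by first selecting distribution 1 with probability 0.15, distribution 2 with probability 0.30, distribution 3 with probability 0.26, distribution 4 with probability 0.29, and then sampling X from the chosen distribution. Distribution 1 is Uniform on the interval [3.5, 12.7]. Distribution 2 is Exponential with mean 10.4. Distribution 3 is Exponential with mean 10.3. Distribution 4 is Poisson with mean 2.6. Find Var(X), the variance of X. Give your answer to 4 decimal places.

73.3504

Per component, 1: μ=8.1, E[X²]=72.6633; 2: μ=10.4, E[X²]=216.32; 3: μ=10.3, E[X²]=212.18; 4: μ=2.6, E[X²]=9.36.
E[X] = 0.15·8.1 + 0.3·10.4 + 0.26·10.3 + 0.29·2.6 = 7.767.
E[X²] = 0.15·72.6633 + 0.3·216.32 + 0.26·212.18 + 0.29·9.36 = 133.677.
Var(X) = E[X²] − (E[X])² = 133.677 − 60.3263 = 73.3504.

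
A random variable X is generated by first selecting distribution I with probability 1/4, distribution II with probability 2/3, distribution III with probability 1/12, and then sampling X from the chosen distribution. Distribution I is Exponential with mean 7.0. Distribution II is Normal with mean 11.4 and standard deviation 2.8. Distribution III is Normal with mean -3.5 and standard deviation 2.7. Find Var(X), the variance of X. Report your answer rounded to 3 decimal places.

35.942

Per component, I: μ=7, E[X²]=98; II: μ=11.4, E[X²]=137.8; III: μ=-3.5, E[X²]=19.54.
E[X] = 0.25·7 + 0.666667·11.4 + 0.0833333·-3.5 = 9.05833.
E[X²] = 0.25·98 + 0.666667·137.8 + 0.0833333·19.54 = 117.995.
Var(X) = E[X²] − (E[X])² = 117.995 − 82.0534 = 35.9416.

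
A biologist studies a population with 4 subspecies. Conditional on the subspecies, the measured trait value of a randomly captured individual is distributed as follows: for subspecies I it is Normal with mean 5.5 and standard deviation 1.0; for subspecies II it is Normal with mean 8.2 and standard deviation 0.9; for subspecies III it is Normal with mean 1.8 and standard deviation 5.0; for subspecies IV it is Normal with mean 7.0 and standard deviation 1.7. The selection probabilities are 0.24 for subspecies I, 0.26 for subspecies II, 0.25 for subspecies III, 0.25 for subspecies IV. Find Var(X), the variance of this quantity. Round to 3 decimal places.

13.280

Per component, I: μ=5.5, E[X²]=31.25; II: μ=8.2, E[X²]=68.05; III: μ=1.8, E[X²]=28.24; IV: μ=7, E[X²]=51.89.
E[X] = 0.24·5.5 + 0.26·8.2 + 0.25·1.8 + 0.25·7 = 5.652.
E[X²] = 0.24·31.25 + 0.26·68.05 + 0.25·28.24 + 0.25·51.89 = 45.2255.
Var(X) = E[X²] − (E[X])² = 45.2255 − 31.9451 = 13.2804.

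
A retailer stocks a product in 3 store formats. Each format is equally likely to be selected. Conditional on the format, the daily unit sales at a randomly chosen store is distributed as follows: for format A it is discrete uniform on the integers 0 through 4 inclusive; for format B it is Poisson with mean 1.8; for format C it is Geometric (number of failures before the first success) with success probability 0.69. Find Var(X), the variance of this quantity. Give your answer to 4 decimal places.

1.9581

Per component, A: μ=2, E[X²]=6; B: μ=1.8, E[X²]=5.04; C: μ=0.449275, E[X²]=0.852972.
E[X] = 0.333333·2 + 0.333333·1.8 + 0.333333·0.449275 = 1.41643.
E[X²] = 0.333333·6 + 0.333333·5.04 + 0.333333·0.852972 = 3.96432.
Var(X) = E[X²] − (E[X])² = 3.96432 − 2.00626 = 1.95806.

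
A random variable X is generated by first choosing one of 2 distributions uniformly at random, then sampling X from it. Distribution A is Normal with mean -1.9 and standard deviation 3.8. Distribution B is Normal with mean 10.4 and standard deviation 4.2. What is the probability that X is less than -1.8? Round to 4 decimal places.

0.2562

Conditional on each component, P(X < -1.8): A: 0.510497; B: 0.00183766.
By total probability, P(X < -1.8) = 0.5·0.510497 + 0.5·0.00183766 = 0.256167.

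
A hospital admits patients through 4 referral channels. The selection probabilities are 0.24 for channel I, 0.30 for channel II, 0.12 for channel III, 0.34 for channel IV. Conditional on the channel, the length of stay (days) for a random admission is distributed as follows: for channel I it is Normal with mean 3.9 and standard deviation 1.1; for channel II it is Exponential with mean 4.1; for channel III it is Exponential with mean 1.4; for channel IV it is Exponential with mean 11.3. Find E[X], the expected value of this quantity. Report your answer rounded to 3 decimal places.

6.176

Component means — I: 3.9; II: 4.1; III: 1.4; IV: 11.3.
E[X] = 0.24·3.9 + 0.3·4.1 + 0.12·1.4 + 0.34·11.3 = 6.176.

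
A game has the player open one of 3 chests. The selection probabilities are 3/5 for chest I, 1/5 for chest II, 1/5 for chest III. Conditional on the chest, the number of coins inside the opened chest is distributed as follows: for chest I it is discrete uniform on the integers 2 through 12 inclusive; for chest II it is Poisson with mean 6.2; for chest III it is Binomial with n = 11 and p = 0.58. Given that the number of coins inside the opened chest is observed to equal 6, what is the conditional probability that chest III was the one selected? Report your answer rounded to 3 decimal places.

Likelihoods P(X=6 | ·): I: 0.0909091; II: 0.1601; III: 0.229856.
Posterior ∝ prior × likelihood. Numerator for III: 0.2·0.229856 = 0.0459713.
Normalizing constant: 0.6·0.0909091 + 0.2·0.1601 + 0.2·0.229856 = 0.132537.
P(III | observation) = 0.0459713 / 0.132537 = 0.346857.

0.347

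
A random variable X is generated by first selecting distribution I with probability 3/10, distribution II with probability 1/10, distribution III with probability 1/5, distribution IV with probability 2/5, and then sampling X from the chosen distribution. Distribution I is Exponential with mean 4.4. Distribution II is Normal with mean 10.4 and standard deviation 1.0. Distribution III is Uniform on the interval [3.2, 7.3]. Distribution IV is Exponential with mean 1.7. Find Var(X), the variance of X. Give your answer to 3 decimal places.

Per component, I: μ=4.4, E[X²]=38.72; II: μ=10.4, E[X²]=109.16; III: μ=5.25, E[X²]=28.9633; IV: μ=1.7, E[X²]=5.78.
E[X] = 0.3·4.4 + 0.1·10.4 + 0.2·5.25 + 0.4·1.7 = 4.09.
E[X²] = 0.3·38.72 + 0.1·109.16 + 0.2·28.9633 + 0.4·5.78 = 30.6367.
Var(X) = E[X²] − (E[X])² = 30.6367 − 16.7281 = 13.9086.

13.909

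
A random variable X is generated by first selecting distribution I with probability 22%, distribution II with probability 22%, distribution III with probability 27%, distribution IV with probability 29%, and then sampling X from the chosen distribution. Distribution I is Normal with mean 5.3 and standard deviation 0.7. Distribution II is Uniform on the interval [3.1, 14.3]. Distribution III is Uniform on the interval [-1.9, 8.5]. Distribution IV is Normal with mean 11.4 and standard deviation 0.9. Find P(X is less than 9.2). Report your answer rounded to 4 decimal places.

Conditional on each component, P(X < 9.2): I: 1; II: 0.544643; III: 1; IV: 0.00725377.
By total probability, P(X < 9.2) = 0.22·1 + 0.22·0.544643 + 0.27·1 + 0.29·0.00725377 = 0.611925.

0.6119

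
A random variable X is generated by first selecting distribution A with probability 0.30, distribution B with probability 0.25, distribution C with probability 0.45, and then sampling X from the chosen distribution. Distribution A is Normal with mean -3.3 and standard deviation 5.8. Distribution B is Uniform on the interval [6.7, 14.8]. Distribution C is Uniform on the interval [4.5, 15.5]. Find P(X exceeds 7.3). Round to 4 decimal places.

0.5771

Conditional on each component, P(X > 7.3): A: 0.0338058; B: 0.925926; C: 0.745455.
By total probability, P(X > 7.3) = 0.3·0.0338058 + 0.25·0.925926 + 0.45·0.745455 = 0.577078.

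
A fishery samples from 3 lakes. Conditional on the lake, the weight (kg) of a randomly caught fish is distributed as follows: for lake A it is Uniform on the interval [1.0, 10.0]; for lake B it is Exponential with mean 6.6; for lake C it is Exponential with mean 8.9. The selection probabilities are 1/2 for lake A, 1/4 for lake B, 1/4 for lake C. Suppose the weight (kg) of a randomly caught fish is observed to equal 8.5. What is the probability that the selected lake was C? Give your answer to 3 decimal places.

Likelihoods f(8.5 | ·): A: 0.111111; B: 0.0417963; C: 0.0432349.
Posterior ∝ prior × likelihood. Numerator for C: 0.25·0.0432349 = 0.0108087.
Normalizing constant: 0.5·0.111111 + 0.25·0.0417963 + 0.25·0.0432349 = 0.0768133.
P(C | observation) = 0.0108087 / 0.0768133 = 0.140714.

0.141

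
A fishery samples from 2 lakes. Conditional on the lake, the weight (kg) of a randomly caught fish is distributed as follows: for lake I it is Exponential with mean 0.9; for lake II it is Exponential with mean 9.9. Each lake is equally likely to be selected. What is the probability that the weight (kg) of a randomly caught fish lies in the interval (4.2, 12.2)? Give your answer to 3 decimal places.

Conditional on each lake, P(4.2 < X < 12.2): I: 0.00940227; II: 0.362651.
By total probability, P(4.2 < X < 12.2) = 0.5·0.00940227 + 0.5·0.362651 = 0.186027.

0.186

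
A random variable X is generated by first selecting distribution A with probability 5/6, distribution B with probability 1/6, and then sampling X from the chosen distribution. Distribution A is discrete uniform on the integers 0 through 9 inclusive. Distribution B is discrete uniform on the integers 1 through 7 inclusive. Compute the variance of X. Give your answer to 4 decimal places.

7.5764

Per component, A: μ=4.5, E[X²]=28.5; B: μ=4, E[X²]=20.
E[X] = 0.833333·4.5 + 0.166667·4 = 4.41667.
E[X²] = 0.833333·28.5 + 0.166667·20 = 27.0833.
Var(X) = E[X²] − (E[X])² = 27.0833 − 19.5069 = 7.57639.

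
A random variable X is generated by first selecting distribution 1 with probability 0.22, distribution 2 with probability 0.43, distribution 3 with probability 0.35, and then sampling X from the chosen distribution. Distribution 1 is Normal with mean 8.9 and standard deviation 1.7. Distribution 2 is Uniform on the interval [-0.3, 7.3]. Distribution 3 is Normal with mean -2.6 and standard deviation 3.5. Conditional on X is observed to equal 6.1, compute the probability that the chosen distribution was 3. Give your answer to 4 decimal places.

0.0253

Likelihoods f(6.1 | ·): 1: 0.0604482; 2: 0.131579; 3: 0.00518965.
Posterior ∝ prior × likelihood. Numerator for 3: 0.35·0.00518965 = 0.00181638.
Normalizing constant: 0.22·0.0604482 + 0.43·0.131579 + 0.35·0.00518965 = 0.0716939.
P(3 | observation) = 0.00181638 / 0.0716939 = 0.0253352.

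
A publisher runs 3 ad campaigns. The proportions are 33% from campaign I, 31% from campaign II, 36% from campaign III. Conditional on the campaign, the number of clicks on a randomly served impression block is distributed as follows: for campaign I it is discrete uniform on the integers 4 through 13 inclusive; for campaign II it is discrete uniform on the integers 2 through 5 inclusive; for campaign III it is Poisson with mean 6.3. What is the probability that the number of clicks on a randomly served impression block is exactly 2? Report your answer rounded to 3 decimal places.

0.091

Conditional on each campaign, P(X = 2): I: 0; II: 0.25; III: 0.0364415.
By total probability, P(X = 2) = 0.33·0 + 0.31·0.25 + 0.36·0.0364415 = 0.0906189.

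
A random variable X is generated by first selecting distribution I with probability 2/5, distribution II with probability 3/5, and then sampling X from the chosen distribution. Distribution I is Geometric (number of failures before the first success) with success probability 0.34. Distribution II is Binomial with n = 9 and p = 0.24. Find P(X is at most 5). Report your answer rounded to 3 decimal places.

0.962

Conditional on each component, P(X ≤ 5): I: 0.917346; II: 0.991922.
By total probability, P(X ≤ 5) = 0.4·0.917346 + 0.6·0.991922 = 0.962091.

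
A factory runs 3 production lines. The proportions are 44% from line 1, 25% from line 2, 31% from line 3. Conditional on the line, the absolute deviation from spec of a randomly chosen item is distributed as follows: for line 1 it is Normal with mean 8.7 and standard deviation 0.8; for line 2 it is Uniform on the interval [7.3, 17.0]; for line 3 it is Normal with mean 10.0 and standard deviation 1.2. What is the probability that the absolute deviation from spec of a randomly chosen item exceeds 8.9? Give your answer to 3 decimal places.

Conditional on each line, P(X > 8.9): 1: 0.401294; 2: 0.835052; 3: 0.820341.
By total probability, P(X > 8.9) = 0.44·0.401294 + 0.25·0.835052 + 0.31·0.820341 = 0.639638.

0.640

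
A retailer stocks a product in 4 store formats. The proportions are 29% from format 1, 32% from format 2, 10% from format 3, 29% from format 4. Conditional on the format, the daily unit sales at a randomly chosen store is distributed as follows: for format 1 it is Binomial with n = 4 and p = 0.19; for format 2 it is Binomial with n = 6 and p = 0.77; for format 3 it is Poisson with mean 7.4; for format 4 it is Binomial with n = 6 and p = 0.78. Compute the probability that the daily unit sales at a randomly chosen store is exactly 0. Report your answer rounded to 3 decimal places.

Conditional on each format, P(X = 0): 1: 0.430467; 2: 0.000148036; 3: 0.000611253; 4: 0.00011338.
By total probability, P(X = 0) = 0.29·0.430467 + 0.32·0.000148036 + 0.1·0.000611253 + 0.29·0.00011338 = 0.124977.

0.125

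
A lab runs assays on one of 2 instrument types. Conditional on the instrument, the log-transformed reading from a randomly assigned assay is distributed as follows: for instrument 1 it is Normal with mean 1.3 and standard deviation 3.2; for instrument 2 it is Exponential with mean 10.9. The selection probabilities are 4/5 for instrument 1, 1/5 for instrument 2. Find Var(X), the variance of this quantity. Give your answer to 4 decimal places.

46.6996

Per component, 1: μ=1.3, E[X²]=11.93; 2: μ=10.9, E[X²]=237.62.
E[X] = 0.8·1.3 + 0.2·10.9 = 3.22.
E[X²] = 0.8·11.93 + 0.2·237.62 = 57.068.
Var(X) = E[X²] − (E[X])² = 57.068 − 10.3684 = 46.6996.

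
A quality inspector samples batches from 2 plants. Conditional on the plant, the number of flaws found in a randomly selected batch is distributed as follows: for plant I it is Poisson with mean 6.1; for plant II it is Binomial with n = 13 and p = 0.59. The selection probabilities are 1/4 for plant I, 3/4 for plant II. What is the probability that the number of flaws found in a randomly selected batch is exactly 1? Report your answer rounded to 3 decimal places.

0.004

Conditional on each plant, P(X = 1): I: 0.0136815; II: 0.000173062.
By total probability, P(X = 1) = 0.25·0.0136815 + 0.75·0.000173062 = 0.00355017.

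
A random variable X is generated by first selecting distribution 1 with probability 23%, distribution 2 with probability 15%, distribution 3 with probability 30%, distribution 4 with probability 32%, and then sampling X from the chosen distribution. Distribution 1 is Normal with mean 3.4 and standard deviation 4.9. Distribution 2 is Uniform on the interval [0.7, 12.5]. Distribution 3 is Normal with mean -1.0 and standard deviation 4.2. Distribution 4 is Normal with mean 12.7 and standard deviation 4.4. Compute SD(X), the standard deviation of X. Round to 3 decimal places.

Per component, 1: μ=3.4, E[X²]=35.57; 2: μ=6.6, E[X²]=55.1633; 3: μ=-1, E[X²]=18.64; 4: μ=12.7, E[X²]=180.65.
E[X] = 0.23·3.4 + 0.15·6.6 + 0.3·-1 + 0.32·12.7 = 5.536.
E[X²] = 0.23·35.57 + 0.15·55.1633 + 0.3·18.64 + 0.32·180.65 = 79.8556.
Var(X) = E[X²] − (E[X])² = 79.8556 − 30.6473 = 49.2083.
SD(X) = √49.2083 = 7.01486.

7.015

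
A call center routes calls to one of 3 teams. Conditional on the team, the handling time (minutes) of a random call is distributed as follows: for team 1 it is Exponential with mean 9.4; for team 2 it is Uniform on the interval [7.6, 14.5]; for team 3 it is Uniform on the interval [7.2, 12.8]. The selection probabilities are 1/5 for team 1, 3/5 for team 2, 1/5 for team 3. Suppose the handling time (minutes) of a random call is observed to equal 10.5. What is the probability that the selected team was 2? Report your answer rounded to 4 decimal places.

0.6708

Likelihoods f(10.5 | ·): 1: 0.0348142; 2: 0.144928; 3: 0.178571.
Posterior ∝ prior × likelihood. Numerator for 2: 0.6·0.144928 = 0.0869565.
Normalizing constant: 0.2·0.0348142 + 0.6·0.144928 + 0.2·0.178571 = 0.129634.
P(2 | observation) = 0.0869565 / 0.129634 = 0.670787.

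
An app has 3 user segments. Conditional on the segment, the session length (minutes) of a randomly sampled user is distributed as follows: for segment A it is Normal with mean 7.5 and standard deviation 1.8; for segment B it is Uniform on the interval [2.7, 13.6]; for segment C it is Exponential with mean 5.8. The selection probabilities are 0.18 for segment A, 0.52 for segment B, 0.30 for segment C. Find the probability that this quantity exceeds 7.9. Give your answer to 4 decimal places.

0.4229

Conditional on each segment, P(X > 7.9): A: 0.41207; B: 0.522936; C: 0.25613.
By total probability, P(X > 7.9) = 0.18·0.41207 + 0.52·0.522936 + 0.3·0.25613 = 0.422938.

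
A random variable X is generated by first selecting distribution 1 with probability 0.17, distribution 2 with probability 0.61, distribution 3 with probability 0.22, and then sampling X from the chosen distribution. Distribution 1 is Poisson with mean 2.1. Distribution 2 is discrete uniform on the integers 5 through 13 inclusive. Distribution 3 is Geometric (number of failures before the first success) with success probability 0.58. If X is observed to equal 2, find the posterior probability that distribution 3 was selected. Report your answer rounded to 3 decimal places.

Likelihoods P(X=2 | ·): 1: 0.270016; 2: 0; 3: 0.102312.
Posterior ∝ prior × likelihood. Numerator for 3: 0.22·0.102312 = 0.0225086.
Normalizing constant: 0.17·0.270016 + 0.61·0 + 0.22·0.102312 = 0.0684114.
P(3 | observation) = 0.0225086 / 0.0684114 = 0.329019.

0.329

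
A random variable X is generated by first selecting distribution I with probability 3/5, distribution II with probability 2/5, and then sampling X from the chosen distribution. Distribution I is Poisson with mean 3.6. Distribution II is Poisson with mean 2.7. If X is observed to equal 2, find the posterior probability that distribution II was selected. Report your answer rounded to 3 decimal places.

0.480

Likelihoods P(X=2 | ·): I: 0.177058; II: 0.244964.
Posterior ∝ prior × likelihood. Numerator for II: 0.4·0.244964 = 0.0979856.
Normalizing constant: 0.6·0.177058 + 0.4·0.244964 = 0.20422.
P(II | observation) = 0.0979856 / 0.20422 = 0.479804.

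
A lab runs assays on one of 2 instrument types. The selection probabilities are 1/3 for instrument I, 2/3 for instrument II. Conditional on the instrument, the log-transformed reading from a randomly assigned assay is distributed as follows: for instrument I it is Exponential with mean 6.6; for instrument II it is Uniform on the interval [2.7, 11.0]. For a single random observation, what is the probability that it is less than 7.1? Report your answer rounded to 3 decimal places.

0.573

Conditional on each instrument, P(X < 7.1): I: 0.658961; II: 0.53012.
By total probability, P(X < 7.1) = 0.333333·0.658961 + 0.666667·0.53012 = 0.573067.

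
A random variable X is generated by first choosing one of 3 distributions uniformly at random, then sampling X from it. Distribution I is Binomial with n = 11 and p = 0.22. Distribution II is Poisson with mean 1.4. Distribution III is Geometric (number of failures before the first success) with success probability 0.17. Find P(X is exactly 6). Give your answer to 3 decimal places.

Conditional on each component, P(X = 6): I: 0.0151235; II: 0.00257883; III: 0.0555799.
By total probability, P(X = 6) = 0.333333·0.0151235 + 0.333333·0.00257883 + 0.333333·0.0555799 = 0.0244274.

0.024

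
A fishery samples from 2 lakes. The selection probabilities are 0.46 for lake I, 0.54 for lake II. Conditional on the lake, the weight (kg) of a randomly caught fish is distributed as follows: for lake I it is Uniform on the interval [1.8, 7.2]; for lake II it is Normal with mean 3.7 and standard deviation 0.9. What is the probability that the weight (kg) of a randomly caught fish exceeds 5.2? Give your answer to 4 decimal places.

Conditional on each lake, P(X > 5.2): I: 0.37037; II: 0.0477904.
By total probability, P(X > 5.2) = 0.46·0.37037 + 0.54·0.0477904 = 0.196177.

0.1962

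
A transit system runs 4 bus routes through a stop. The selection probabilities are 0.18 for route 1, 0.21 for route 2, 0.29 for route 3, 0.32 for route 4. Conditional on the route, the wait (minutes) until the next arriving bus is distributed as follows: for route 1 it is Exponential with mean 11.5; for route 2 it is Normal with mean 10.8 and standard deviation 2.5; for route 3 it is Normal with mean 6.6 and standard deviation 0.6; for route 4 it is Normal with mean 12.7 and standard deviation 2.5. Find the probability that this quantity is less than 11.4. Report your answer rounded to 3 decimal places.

0.625

Conditional on each route, P(X < 11.4): 1: 0.628908; 2: 0.594835; 3: 1; 4: 0.301532.
By total probability, P(X < 11.4) = 0.18·0.628908 + 0.21·0.594835 + 0.29·1 + 0.32·0.301532 = 0.624609.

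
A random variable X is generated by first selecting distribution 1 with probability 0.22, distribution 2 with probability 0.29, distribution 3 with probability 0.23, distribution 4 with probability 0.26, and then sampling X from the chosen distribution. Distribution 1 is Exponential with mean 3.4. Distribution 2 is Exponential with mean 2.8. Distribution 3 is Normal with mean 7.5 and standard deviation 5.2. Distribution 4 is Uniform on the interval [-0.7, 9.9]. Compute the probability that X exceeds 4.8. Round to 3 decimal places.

Conditional on each component, P(X > 4.8): 1: 0.243713; 2: 0.180092; 3: 0.6982; 4: 0.481132.
By total probability, P(X > 4.8) = 0.22·0.243713 + 0.29·0.180092 + 0.23·0.6982 + 0.26·0.481132 = 0.391524.

0.392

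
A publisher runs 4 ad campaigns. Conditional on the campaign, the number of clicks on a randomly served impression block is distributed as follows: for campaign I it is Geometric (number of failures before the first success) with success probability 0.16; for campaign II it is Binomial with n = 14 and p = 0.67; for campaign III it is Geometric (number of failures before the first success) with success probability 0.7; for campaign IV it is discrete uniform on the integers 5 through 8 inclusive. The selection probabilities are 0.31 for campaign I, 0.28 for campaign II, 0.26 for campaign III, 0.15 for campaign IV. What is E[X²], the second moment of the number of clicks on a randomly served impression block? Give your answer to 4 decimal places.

For each component E[X²] = Var + (mean)², giving I: 60.375; II: 91.0798; III: 0.795918; IV: 43.5.
Overall E[X²] = 0.31·60.375 + 0.28·91.0798 + 0.26·0.795918 + 0.15·43.5 = 50.9505.

50.9505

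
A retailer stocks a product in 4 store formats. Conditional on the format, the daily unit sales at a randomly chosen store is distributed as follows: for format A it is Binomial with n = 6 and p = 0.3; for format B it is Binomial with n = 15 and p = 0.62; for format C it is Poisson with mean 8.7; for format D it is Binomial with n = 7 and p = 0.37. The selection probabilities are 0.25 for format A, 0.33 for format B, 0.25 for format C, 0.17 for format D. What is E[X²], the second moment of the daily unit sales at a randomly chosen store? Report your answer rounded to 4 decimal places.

For each component E[X²] = Var + (mean)², giving A: 4.5; B: 90.024; C: 84.39; D: 8.3398.
Overall E[X²] = 0.25·4.5 + 0.33·90.024 + 0.25·84.39 + 0.17·8.3398 = 53.3482.

53.3482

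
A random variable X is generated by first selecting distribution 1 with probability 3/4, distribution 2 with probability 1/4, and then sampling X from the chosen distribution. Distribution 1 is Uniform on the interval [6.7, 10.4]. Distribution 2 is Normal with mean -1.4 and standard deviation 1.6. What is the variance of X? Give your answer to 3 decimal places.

20.059

Per component, 1: μ=8.55, E[X²]=74.2433; 2: μ=-1.4, E[X²]=4.52.
E[X] = 0.75·8.55 + 0.25·-1.4 = 6.0625.
E[X²] = 0.75·74.2433 + 0.25·4.52 = 56.8125.
Var(X) = E[X²] − (E[X])² = 56.8125 − 36.7539 = 20.0586.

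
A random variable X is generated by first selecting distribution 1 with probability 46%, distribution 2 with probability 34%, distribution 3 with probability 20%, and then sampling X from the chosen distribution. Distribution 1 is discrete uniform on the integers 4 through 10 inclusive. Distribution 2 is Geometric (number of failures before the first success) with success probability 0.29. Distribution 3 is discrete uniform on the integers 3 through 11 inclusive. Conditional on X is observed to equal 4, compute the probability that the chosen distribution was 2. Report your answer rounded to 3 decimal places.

0.222

Likelihoods P(X=4 | ·): 1: 0.142857; 2: 0.0736939; 3: 0.111111.
Posterior ∝ prior × likelihood. Numerator for 2: 0.34·0.0736939 = 0.0250559.
Normalizing constant: 0.46·0.142857 + 0.34·0.0736939 + 0.2·0.111111 = 0.112992.
P(2 | observation) = 0.0250559 / 0.112992 = 0.221749.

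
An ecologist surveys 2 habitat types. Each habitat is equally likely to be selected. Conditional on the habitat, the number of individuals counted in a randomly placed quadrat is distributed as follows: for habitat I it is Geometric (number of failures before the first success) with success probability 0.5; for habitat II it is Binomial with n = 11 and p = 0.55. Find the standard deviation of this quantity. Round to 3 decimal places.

2.956

Per component, I: μ=1, E[X²]=3; II: μ=6.05, E[X²]=39.325.
E[X] = 0.5·1 + 0.5·6.05 = 3.525.
E[X²] = 0.5·3 + 0.5·39.325 = 21.1625.
Var(X) = E[X²] − (E[X])² = 21.1625 − 12.4256 = 8.73687.
SD(X) = √8.73687 = 2.95582.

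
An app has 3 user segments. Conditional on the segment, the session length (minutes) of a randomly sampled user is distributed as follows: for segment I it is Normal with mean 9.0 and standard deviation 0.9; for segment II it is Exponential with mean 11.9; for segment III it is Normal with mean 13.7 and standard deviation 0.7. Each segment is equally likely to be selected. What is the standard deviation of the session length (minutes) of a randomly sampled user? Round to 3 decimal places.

Per component, I: μ=9, E[X²]=81.81; II: μ=11.9, E[X²]=283.22; III: μ=13.7, E[X²]=188.18.
E[X] = 0.333333·9 + 0.333333·11.9 + 0.333333·13.7 = 11.5333.
E[X²] = 0.333333·81.81 + 0.333333·283.22 + 0.333333·188.18 = 184.403.
Var(X) = E[X²] − (E[X])² = 184.403 − 133.018 = 51.3856.
SD(X) = √51.3856 = 7.16837.

7.168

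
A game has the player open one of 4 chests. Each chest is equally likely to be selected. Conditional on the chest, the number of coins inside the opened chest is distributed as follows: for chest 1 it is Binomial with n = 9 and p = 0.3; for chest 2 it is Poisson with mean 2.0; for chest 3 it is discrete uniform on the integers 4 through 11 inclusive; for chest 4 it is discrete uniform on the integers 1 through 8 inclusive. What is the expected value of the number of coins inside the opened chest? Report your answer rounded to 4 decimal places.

4.1750

Component means — 1: 2.7; 2: 2; 3: 7.5; 4: 4.5.
E[X] = 0.25·2.7 + 0.25·2 + 0.25·7.5 + 0.25·4.5 = 4.175.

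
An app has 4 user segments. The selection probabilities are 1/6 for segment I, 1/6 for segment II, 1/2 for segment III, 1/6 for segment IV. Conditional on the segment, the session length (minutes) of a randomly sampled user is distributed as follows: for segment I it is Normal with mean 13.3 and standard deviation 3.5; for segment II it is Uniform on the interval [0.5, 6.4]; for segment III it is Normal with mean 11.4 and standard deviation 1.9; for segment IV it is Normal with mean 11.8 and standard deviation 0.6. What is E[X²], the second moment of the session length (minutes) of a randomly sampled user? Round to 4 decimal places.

For each component E[X²] = Var + (mean)², giving I: 189.14; II: 14.8033; III: 133.57; IV: 139.6.
Overall E[X²] = 0.166667·189.14 + 0.166667·14.8033 + 0.5·133.57 + 0.166667·139.6 = 124.042.

124.0422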